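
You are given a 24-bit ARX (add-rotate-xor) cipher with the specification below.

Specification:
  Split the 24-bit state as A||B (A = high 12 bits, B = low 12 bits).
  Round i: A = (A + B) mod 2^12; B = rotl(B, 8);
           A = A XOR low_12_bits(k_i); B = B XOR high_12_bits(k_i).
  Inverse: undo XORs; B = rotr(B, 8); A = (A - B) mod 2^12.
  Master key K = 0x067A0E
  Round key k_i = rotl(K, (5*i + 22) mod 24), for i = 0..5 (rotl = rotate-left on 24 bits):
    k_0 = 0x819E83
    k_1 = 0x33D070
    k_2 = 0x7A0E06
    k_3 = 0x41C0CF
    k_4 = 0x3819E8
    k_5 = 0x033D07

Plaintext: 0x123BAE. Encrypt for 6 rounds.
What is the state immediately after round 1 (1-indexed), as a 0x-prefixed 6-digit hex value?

0x2526A3

s_0 = plaintext = 0x123BAE
s_1 = Round(s_0, k_0) = 0x2526A3
s_2 = Round(s_1, k_1) = 0x885057
s_3 = Round(s_2, k_2) = 0x6DA0A5
s_4 = Round(s_3, k_3) = 0x7B0116
s_5 = Round(s_4, k_4) = 0x12E590
s_6 = Round(s_5, k_5) = 0xBB906A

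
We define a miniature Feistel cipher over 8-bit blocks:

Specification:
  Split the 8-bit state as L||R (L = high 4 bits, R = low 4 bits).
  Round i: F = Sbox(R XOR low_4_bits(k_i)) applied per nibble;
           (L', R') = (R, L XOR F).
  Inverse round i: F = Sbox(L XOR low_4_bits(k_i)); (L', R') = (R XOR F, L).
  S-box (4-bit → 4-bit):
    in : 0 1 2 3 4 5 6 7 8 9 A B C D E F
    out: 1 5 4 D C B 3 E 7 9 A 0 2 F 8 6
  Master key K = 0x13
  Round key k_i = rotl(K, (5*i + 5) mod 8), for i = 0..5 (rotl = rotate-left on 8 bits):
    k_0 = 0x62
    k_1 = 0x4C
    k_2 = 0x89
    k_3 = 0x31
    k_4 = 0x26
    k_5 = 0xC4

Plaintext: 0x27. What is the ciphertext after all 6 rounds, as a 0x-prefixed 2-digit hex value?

0xC6

s_0 = plaintext = 0x27
s_1 = Round(s_0, k_0) = 0x79
s_2 = Round(s_1, k_1) = 0x9C
s_3 = Round(s_2, k_2) = 0xC2
s_4 = Round(s_3, k_3) = 0x21
s_5 = Round(s_4, k_4) = 0x1C
s_6 = Round(s_5, k_5) = 0xC6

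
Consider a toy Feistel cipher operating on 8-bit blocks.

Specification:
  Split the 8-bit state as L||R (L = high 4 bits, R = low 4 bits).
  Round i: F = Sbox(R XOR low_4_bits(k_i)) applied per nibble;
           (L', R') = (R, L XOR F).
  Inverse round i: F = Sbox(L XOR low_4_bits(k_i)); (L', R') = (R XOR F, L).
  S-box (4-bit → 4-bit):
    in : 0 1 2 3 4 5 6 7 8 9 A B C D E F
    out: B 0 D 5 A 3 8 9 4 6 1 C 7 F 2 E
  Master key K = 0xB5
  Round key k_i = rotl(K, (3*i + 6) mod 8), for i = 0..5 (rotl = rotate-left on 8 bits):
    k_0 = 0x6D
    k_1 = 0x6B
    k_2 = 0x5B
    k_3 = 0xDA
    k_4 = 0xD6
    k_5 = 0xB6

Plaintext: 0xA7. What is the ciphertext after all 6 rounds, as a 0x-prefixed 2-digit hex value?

s_0 = plaintext = 0xA7
s_1 = Round(s_0, k_0) = 0x7B
s_2 = Round(s_1, k_1) = 0xBC
s_3 = Round(s_2, k_2) = 0xC2
s_4 = Round(s_3, k_3) = 0x28
s_5 = Round(s_4, k_4) = 0x80
s_6 = Round(s_5, k_5) = 0x00

0x00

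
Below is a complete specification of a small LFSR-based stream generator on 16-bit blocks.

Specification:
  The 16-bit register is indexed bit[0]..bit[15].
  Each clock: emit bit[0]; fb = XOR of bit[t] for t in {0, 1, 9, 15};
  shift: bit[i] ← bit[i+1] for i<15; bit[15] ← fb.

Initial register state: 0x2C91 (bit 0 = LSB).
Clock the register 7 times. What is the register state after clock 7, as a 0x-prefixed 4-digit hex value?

0x8A59

reg_0 = 0x2C91
clock 1: out=1, reg = 0x9648
clock 2: out=0, reg = 0x4B24
clock 3: out=0, reg = 0xA592
clock 4: out=0, reg = 0x52C9
clock 5: out=1, reg = 0x2964
clock 6: out=0, reg = 0x14B2
clock 7: out=0, reg = 0x8A59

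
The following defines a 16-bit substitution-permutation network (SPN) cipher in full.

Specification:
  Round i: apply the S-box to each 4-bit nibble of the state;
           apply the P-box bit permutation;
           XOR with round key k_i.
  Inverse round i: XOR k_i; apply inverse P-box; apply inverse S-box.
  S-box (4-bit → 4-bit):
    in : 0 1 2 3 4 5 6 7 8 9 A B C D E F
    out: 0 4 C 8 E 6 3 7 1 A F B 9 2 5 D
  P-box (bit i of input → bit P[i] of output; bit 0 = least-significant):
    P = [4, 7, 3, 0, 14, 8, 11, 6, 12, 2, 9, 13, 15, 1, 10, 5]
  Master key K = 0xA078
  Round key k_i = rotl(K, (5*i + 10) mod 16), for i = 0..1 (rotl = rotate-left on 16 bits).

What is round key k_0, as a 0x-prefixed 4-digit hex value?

0xE281

K = 0xA078
k_0 = rotl(K, (5*0+10) mod 16) = rotl(K, 10) = 0xE281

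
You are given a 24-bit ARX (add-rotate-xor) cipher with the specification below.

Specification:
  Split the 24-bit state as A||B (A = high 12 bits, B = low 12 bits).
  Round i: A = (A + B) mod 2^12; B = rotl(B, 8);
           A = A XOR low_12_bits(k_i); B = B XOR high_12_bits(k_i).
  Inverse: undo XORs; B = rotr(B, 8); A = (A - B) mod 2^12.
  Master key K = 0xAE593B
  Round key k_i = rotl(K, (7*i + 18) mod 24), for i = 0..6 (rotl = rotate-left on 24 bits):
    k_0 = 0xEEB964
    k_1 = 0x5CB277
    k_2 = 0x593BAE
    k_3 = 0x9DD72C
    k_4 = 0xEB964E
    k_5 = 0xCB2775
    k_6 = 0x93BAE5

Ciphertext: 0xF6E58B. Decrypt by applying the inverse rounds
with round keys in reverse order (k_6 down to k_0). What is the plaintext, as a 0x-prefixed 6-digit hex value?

s_0 = ciphertext = 0xF6E58B
s_1 = InvRound(s_0, k_6) = 0xA7FB0C
s_2 = InvRound(s_1, k_5) = 0x123BE7
s_3 = InvRound(s_2, k_4) = 0x1885E5
s_4 = InvRound(s_3, k_3) = 0x31838C
s_5 = InvRound(s_4, k_2) = 0x6C01F6
s_6 = InvRound(s_5, k_1) = 0x0E33D4
s_7 = InvRound(s_6, k_0) = 0x58A3FD

0x58A3FD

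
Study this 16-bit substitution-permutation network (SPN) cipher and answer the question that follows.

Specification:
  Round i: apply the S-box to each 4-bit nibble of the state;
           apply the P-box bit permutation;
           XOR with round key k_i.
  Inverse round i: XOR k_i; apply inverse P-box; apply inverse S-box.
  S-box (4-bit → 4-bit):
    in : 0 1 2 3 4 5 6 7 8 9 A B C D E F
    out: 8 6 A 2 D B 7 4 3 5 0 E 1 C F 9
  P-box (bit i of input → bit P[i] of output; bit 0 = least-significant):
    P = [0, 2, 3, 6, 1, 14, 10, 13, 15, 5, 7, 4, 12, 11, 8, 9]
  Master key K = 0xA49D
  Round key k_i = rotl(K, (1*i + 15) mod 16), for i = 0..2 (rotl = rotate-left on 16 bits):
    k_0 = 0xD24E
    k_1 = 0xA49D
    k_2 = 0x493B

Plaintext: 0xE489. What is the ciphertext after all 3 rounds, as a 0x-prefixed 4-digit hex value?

0x2B0C

s_0 = plaintext = 0xE489
s_1 = Round(s_0, k_0) = 0x09D5
s_2 = Round(s_1, k_1) = 0x0258
s_3 = Round(s_2, k_2) = 0x2B0C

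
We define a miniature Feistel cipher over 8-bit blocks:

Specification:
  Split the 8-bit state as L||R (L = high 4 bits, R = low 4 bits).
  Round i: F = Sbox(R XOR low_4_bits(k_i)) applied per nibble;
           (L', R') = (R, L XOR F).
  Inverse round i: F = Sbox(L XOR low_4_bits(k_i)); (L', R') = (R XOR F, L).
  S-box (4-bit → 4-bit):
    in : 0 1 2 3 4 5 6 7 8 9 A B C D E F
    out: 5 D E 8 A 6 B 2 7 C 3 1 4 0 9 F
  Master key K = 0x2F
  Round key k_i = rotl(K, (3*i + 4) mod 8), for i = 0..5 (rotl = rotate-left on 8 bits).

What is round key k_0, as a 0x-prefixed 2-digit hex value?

K = 0x2F
k_0 = rotl(K, (3*0+4) mod 8) = rotl(K, 4) = 0xF2

0xF2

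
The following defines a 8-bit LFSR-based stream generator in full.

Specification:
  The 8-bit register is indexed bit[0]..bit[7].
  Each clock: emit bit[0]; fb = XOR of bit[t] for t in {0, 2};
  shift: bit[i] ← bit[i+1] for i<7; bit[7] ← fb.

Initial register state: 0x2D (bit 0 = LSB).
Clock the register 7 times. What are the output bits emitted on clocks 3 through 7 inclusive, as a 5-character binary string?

11010

reg_0 = 0x2D
clock 1: out=1, reg = 0x16
clock 2: out=0, reg = 0x8B
clock 3: out=1, reg = 0xC5
clock 4: out=1, reg = 0x62
clock 5: out=0, reg = 0x31
clock 6: out=1, reg = 0x98
clock 7: out=0, reg = 0x4C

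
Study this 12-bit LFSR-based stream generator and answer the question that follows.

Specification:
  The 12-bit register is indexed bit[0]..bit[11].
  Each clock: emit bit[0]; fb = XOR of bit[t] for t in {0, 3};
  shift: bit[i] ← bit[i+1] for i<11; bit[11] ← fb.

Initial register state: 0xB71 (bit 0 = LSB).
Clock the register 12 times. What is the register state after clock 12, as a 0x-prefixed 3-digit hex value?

0x41F

reg_0 = 0xB71
clock 1: out=1, reg = 0xDB8
clock 2: out=0, reg = 0xEDC
clock 3: out=0, reg = 0xF6E
clock 4: out=0, reg = 0xFB7
clock 5: out=1, reg = 0xFDB
clock 6: out=1, reg = 0x7ED
clock 7: out=1, reg = 0x3F6
clock 8: out=0, reg = 0x1FB
clock 9: out=1, reg = 0x0FD
clock 10: out=1, reg = 0x07E
clock 11: out=0, reg = 0x83F
clock 12: out=1, reg = 0x41F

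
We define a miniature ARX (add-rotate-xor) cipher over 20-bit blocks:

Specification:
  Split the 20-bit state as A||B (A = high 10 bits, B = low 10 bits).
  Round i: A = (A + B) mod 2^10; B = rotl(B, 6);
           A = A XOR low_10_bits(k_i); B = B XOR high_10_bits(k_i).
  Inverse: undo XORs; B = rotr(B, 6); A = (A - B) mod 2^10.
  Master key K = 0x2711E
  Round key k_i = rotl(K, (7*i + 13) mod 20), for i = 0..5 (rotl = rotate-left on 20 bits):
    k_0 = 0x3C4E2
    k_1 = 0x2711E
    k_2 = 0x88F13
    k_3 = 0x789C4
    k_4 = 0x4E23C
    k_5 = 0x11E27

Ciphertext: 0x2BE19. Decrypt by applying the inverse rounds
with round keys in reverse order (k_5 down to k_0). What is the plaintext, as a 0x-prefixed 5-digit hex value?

s_0 = ciphertext = 0x2BE19
s_1 = InvRound(s_0, k_5) = 0x27DE9
s_2 = InvRound(s_1, k_4) = 0x64113
s_3 = InvRound(s_2, k_3) = 0x50713
s_4 = InvRound(s_3, k_2) = 0xD3B04
s_5 = InvRound(s_4, k_1) = 0x3098E
s_6 = InvRound(s_5, k_0) = 0x0AFF5

0x0AFF5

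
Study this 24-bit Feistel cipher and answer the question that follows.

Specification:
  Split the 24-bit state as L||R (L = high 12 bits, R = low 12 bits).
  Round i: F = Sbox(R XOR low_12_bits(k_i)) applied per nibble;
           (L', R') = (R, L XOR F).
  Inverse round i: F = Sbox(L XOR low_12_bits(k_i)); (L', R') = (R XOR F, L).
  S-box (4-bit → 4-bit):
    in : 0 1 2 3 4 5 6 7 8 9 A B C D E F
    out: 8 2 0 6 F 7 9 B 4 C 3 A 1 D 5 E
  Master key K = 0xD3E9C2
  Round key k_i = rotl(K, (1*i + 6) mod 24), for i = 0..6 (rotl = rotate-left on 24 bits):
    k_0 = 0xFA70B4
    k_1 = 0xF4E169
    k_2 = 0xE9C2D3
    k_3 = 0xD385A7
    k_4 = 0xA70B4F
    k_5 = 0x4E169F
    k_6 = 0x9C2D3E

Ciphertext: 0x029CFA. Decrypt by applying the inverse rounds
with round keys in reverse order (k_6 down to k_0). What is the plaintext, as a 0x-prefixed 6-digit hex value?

s_0 = ciphertext = 0x029CFA
s_1 = InvRound(s_0, k_6) = 0x1D1029
s_2 = InvRound(s_1, k_5) = 0xBDC1D1
s_3 = InvRound(s_2, k_4) = 0x917BDC
s_4 = InvRound(s_3, k_3) = 0xA74917
s_5 = InvRound(s_4, k_2) = 0xD2CA74
s_6 = InvRound(s_5, k_1) = 0xB83D2C
s_7 = InvRound(s_6, k_0) = 0x747B83

0x747B83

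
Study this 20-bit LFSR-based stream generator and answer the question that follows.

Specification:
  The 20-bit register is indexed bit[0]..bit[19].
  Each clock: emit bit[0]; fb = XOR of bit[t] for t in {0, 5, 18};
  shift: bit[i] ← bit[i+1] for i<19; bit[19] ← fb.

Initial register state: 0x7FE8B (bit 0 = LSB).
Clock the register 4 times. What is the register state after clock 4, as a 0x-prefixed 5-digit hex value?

reg_0 = 0x7FE8B
clock 1: out=1, reg = 0x3FF45
clock 2: out=1, reg = 0x9FFA2
clock 3: out=0, reg = 0xCFFD1
clock 4: out=1, reg = 0x67FE8

0x67FE8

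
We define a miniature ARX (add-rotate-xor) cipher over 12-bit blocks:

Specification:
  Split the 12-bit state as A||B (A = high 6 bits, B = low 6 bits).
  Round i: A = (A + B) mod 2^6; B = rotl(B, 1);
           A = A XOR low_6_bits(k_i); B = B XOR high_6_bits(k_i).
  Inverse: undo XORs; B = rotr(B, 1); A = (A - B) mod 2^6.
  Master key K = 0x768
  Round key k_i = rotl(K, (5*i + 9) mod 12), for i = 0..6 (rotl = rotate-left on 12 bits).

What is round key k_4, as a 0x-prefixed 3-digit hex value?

K = 0x768
k_0 = rotl(K, (5*0+9) mod 12) = rotl(K, 9) = 0x0ED
k_1 = rotl(K, (5*1+9) mod 12) = rotl(K, 2) = 0xDA1
k_2 = rotl(K, (5*2+9) mod 12) = rotl(K, 7) = 0x43B
k_3 = rotl(K, (5*3+9) mod 12) = rotl(K, 0) = 0x768
k_4 = rotl(K, (5*4+9) mod 12) = rotl(K, 5) = 0xD0E

0xD0E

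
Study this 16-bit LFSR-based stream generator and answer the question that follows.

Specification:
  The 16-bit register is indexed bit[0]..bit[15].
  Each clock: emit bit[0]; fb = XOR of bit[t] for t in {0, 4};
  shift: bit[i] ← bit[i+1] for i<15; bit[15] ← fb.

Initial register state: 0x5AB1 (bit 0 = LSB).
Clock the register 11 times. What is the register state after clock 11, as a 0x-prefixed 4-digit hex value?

reg_0 = 0x5AB1
clock 1: out=1, reg = 0x2D58
clock 2: out=0, reg = 0x96AC
clock 3: out=0, reg = 0x4B56
clock 4: out=0, reg = 0xA5AB
clock 5: out=1, reg = 0xD2D5
clock 6: out=1, reg = 0x696A
clock 7: out=0, reg = 0x34B5
clock 8: out=1, reg = 0x1A5A
clock 9: out=0, reg = 0x8D2D
clock 10: out=1, reg = 0xC696
clock 11: out=0, reg = 0xE34B

0xE34B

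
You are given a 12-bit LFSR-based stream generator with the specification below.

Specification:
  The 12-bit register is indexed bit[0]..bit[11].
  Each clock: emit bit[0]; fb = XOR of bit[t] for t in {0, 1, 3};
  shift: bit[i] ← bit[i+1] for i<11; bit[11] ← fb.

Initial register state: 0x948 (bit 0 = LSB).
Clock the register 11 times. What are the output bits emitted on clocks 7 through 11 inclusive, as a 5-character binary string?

10100

reg_0 = 0x948
clock 1: out=0, reg = 0xCA4
clock 2: out=0, reg = 0x652
clock 3: out=0, reg = 0xB29
clock 4: out=1, reg = 0x594
clock 5: out=0, reg = 0x2CA
clock 6: out=0, reg = 0x165
clock 7: out=1, reg = 0x8B2
clock 8: out=0, reg = 0xC59
clock 9: out=1, reg = 0x62C
clock 10: out=0, reg = 0xB16
clock 11: out=0, reg = 0xD8B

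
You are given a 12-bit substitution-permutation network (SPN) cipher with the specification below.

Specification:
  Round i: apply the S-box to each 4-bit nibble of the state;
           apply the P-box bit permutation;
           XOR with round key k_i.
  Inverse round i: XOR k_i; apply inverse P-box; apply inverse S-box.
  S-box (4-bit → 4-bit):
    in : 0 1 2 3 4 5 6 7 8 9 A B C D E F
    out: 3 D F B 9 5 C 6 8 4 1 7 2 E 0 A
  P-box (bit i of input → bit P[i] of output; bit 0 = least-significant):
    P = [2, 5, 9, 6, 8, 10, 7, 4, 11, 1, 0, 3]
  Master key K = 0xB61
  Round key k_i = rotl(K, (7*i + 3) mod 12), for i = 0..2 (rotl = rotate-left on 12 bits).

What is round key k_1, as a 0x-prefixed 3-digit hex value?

0x6D8

K = 0xB61
k_0 = rotl(K, (7*0+3) mod 12) = rotl(K, 3) = 0xB0D
k_1 = rotl(K, (7*1+3) mod 12) = rotl(K, 10) = 0x6D8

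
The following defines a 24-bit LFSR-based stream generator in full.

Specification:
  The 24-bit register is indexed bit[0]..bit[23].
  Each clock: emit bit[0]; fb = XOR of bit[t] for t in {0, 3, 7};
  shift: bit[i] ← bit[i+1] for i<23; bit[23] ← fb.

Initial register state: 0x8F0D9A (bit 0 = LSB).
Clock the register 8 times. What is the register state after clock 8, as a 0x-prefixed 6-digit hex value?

reg_0 = 0x8F0D9A
clock 1: out=0, reg = 0x4786CD
clock 2: out=1, reg = 0xA3C366
clock 3: out=0, reg = 0x51E1B3
clock 4: out=1, reg = 0x28F0D9
clock 5: out=1, reg = 0x94786C
clock 6: out=0, reg = 0xCA3C36
clock 7: out=0, reg = 0x651E1B
clock 8: out=1, reg = 0x328F0D

0x328F0D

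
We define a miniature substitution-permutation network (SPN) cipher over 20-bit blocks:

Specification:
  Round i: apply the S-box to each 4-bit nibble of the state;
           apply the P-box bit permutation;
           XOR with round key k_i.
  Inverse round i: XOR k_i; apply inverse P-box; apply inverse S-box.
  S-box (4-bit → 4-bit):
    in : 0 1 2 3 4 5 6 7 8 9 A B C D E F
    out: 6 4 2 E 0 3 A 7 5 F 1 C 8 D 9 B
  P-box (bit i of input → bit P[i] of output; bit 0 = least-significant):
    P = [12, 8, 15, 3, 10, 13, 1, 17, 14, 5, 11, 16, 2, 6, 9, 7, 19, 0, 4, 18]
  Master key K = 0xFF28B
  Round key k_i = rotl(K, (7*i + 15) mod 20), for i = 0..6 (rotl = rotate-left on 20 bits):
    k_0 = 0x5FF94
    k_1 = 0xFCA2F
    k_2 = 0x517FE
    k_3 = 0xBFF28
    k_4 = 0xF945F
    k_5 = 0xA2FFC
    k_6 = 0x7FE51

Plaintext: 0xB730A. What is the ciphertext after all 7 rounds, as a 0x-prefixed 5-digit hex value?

0x89057

s_0 = plaintext = 0xB730A
s_1 = Round(s_0, k_0) = 0x0C5E2
s_2 = Round(s_1, k_1) = 0xD8F9E
s_3 = Round(s_2, k_2) = 0xA61C0
s_4 = Round(s_3, k_3) = 0x176E8
s_5 = Round(s_4, k_4) = 0xC022B
s_6 = Round(s_5, k_5) = 0xE8D94
s_7 = Round(s_6, k_6) = 0x89057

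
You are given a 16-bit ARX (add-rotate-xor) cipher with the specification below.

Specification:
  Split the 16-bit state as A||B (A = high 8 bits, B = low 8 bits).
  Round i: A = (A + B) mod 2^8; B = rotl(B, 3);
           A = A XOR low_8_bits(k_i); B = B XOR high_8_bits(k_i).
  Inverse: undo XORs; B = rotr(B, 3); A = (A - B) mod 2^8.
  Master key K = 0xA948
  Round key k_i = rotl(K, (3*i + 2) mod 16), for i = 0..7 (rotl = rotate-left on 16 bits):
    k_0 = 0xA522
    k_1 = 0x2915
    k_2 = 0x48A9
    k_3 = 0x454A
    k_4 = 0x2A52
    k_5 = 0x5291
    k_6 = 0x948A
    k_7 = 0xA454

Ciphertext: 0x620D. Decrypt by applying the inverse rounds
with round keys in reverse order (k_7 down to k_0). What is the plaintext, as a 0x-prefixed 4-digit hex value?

0x47AD

s_0 = ciphertext = 0x620D
s_1 = InvRound(s_0, k_7) = 0x0135
s_2 = InvRound(s_1, k_6) = 0x5734
s_3 = InvRound(s_2, k_5) = 0xFACC
s_4 = InvRound(s_3, k_4) = 0xCCDC
s_5 = InvRound(s_4, k_3) = 0x5333
s_6 = InvRound(s_5, k_2) = 0x8B6F
s_7 = InvRound(s_6, k_1) = 0xD6C8
s_8 = InvRound(s_7, k_0) = 0x47AD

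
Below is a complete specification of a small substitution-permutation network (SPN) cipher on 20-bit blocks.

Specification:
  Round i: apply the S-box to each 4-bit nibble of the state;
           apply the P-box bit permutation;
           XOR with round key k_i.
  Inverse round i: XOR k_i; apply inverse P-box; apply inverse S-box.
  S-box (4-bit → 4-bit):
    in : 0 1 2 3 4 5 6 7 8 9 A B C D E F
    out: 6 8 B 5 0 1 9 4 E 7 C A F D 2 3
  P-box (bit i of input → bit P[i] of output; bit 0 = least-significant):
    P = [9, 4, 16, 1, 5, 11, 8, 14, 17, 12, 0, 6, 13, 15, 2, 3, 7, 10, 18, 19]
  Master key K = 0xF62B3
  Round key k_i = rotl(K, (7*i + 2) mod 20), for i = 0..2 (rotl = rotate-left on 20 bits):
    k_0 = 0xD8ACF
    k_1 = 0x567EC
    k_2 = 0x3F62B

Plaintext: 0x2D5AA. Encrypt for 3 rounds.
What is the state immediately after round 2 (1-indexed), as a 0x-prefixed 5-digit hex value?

s_0 = plaintext = 0x2D5AA
s_1 = Round(s_0, k_0) = 0x6EF41
s_2 = Round(s_1, k_1) = 0xFF76E
s_3 = Round(s_2, k_2) = 0x3129A

0xFF76E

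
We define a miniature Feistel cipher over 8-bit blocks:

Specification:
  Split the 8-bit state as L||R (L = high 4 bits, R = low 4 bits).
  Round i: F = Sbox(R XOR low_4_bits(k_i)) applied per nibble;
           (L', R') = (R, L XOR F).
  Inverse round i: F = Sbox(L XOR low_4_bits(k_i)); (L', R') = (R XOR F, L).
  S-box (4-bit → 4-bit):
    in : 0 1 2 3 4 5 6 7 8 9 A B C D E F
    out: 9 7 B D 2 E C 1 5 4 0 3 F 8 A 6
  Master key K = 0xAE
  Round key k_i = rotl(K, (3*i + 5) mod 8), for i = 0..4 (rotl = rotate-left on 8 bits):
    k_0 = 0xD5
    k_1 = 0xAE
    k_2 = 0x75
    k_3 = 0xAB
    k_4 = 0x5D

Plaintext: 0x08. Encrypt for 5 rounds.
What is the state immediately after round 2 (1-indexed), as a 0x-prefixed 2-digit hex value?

0x84

s_0 = plaintext = 0x08
s_1 = Round(s_0, k_0) = 0x88
s_2 = Round(s_1, k_1) = 0x84
s_3 = Round(s_2, k_2) = 0x4F
s_4 = Round(s_3, k_3) = 0xF6
s_5 = Round(s_4, k_4) = 0x6C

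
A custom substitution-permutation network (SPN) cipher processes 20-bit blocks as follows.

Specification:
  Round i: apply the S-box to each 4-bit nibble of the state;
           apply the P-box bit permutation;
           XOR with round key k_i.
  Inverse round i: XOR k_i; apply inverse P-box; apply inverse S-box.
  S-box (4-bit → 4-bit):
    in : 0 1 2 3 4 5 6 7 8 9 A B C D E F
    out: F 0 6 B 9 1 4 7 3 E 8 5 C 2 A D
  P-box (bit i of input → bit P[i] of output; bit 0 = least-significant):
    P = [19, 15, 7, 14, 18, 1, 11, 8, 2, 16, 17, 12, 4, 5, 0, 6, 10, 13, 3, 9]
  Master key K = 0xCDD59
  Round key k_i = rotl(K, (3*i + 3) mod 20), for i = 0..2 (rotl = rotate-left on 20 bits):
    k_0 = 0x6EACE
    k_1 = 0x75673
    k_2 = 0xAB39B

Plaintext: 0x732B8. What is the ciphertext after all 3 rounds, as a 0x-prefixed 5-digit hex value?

0x0A22A

s_0 = plaintext = 0x732B8
s_1 = Round(s_0, k_0) = 0x946B6
s_2 = Round(s_1, k_1) = 0x17CAB
s_3 = Round(s_2, k_2) = 0x0A22A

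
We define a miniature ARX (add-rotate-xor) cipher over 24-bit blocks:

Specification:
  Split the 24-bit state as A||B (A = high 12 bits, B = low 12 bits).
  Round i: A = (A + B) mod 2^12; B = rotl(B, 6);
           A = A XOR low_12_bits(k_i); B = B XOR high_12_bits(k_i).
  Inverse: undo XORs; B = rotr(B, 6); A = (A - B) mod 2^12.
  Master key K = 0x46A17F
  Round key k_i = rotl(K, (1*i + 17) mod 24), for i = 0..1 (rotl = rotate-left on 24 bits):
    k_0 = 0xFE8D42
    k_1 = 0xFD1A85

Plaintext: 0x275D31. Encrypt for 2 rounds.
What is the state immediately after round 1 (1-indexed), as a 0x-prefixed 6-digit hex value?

0x2E439C

s_0 = plaintext = 0x275D31
s_1 = Round(s_0, k_0) = 0x2E439C
s_2 = Round(s_1, k_1) = 0xC058DF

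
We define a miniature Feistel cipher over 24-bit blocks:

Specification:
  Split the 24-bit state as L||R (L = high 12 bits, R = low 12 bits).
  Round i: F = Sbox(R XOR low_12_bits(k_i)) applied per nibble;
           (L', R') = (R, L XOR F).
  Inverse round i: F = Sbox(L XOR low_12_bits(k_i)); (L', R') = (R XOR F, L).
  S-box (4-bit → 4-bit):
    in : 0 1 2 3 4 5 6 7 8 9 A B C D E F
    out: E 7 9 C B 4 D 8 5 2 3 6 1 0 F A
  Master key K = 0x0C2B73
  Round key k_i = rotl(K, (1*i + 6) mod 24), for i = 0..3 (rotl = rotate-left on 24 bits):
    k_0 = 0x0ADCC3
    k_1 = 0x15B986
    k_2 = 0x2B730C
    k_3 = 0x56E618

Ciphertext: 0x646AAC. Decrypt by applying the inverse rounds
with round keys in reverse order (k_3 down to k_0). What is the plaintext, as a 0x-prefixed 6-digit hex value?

0x040C20

s_0 = ciphertext = 0x646AAC
s_1 = InvRound(s_0, k_3) = 0x4E3646
s_2 = InvRound(s_1, k_2) = 0xEBC4E3
s_3 = InvRound(s_2, k_1) = 0xC20EBC
s_4 = InvRound(s_3, k_0) = 0x040C20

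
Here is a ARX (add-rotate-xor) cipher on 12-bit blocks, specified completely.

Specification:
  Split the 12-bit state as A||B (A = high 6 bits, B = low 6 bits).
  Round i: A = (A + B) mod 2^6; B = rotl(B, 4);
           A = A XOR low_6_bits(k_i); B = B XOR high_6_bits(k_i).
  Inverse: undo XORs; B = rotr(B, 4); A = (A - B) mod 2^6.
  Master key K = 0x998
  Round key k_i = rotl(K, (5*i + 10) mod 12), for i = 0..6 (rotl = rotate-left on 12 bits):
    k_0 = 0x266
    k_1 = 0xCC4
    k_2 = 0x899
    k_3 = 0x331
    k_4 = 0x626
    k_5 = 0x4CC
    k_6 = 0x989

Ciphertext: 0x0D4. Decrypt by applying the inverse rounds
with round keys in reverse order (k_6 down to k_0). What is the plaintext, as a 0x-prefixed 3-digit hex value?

s_0 = ciphertext = 0x0D4
s_1 = InvRound(s_0, k_6) = 0xFCB
s_2 = InvRound(s_1, k_5) = 0x4A1
s_3 = InvRound(s_2, k_4) = 0x367
s_4 = InvRound(s_3, k_3) = 0x3AE
s_5 = InvRound(s_4, k_2) = 0x9F0
s_6 = InvRound(s_5, k_1) = 0x5CC
s_7 = InvRound(s_6, k_0) = 0x754

0x754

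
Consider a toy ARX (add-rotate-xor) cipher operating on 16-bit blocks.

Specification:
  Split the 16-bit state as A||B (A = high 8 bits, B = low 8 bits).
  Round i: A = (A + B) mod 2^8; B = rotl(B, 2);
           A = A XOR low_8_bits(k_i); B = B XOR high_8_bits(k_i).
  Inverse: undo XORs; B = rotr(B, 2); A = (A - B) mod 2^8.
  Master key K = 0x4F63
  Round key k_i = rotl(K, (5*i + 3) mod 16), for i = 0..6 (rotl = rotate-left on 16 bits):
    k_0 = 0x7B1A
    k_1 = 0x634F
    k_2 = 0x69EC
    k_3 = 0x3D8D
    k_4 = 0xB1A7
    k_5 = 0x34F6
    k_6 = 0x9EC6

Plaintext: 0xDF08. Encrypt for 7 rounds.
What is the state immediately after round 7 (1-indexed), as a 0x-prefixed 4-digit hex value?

0x454B

s_0 = plaintext = 0xDF08
s_1 = Round(s_0, k_0) = 0xFD5B
s_2 = Round(s_1, k_1) = 0x170E
s_3 = Round(s_2, k_2) = 0xC951
s_4 = Round(s_3, k_3) = 0x9778
s_5 = Round(s_4, k_4) = 0xA850
s_6 = Round(s_5, k_5) = 0x0E75
s_7 = Round(s_6, k_6) = 0x454B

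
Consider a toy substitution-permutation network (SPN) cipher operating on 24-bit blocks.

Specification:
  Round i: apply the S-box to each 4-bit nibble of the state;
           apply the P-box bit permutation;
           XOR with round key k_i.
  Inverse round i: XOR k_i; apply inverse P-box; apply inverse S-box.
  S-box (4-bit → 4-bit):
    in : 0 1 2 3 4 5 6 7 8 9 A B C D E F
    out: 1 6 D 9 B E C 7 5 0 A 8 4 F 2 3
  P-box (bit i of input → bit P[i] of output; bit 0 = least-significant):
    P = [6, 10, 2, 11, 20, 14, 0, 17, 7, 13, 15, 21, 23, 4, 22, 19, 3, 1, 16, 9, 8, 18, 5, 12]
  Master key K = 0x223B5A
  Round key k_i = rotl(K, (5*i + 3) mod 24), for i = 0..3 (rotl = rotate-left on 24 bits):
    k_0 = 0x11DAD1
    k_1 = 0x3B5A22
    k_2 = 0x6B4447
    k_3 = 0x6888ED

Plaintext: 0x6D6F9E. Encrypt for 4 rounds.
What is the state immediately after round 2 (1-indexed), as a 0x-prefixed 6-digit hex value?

s_0 = plaintext = 0x6D6F9E
s_1 = Round(s_0, k_0) = 0x58EC7B
s_2 = Round(s_1, k_1) = 0x2E821B
s_3 = Round(s_2, k_2) = 0x8B9DE4
s_4 = Round(s_3, k_3) = 0x48670D

0x2E821B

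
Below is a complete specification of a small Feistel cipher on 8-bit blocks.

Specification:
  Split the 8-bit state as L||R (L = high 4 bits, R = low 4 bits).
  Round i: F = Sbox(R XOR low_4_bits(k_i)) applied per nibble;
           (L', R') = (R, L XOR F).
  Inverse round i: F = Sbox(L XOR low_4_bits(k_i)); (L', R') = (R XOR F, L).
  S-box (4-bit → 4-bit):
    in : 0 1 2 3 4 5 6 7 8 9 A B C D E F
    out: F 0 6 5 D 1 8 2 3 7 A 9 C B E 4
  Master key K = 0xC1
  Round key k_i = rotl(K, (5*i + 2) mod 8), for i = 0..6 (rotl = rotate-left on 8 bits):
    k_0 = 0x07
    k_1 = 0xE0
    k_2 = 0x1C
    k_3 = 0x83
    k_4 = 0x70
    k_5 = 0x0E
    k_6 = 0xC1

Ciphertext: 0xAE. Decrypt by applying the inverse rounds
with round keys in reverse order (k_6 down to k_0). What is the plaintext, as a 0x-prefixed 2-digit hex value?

0xC2

s_0 = ciphertext = 0xAE
s_1 = InvRound(s_0, k_6) = 0x7A
s_2 = InvRound(s_1, k_5) = 0xD7
s_3 = InvRound(s_2, k_4) = 0xCD
s_4 = InvRound(s_3, k_3) = 0x9C
s_5 = InvRound(s_4, k_2) = 0xD9
s_6 = InvRound(s_5, k_1) = 0x2D
s_7 = InvRound(s_6, k_0) = 0xC2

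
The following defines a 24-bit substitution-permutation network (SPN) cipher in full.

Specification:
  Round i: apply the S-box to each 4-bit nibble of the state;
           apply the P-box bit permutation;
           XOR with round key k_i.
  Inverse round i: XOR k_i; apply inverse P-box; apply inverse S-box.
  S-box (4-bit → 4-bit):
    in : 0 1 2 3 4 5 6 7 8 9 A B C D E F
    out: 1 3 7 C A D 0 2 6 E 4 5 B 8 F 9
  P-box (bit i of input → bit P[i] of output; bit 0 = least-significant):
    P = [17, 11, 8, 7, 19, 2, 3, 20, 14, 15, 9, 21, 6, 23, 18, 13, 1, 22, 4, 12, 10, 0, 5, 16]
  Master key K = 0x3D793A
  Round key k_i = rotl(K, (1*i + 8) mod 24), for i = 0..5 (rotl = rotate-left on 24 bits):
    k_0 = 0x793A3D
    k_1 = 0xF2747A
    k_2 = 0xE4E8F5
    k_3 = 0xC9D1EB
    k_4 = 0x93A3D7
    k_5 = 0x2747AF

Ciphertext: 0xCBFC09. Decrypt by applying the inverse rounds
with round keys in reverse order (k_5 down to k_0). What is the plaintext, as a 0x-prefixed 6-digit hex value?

s_0 = ciphertext = 0xCBFC09
s_1 = InvRound(s_0, k_5) = 0xAC9919
s_2 = InvRound(s_1, k_4) = 0xDF53EC
s_3 = InvRound(s_2, k_3) = 0x70A840
s_4 = InvRound(s_3, k_2) = 0x8A804D
s_5 = InvRound(s_4, k_1) = 0x2EDCC6
s_6 = InvRound(s_5, k_0) = 0xE2523F

0xE2523F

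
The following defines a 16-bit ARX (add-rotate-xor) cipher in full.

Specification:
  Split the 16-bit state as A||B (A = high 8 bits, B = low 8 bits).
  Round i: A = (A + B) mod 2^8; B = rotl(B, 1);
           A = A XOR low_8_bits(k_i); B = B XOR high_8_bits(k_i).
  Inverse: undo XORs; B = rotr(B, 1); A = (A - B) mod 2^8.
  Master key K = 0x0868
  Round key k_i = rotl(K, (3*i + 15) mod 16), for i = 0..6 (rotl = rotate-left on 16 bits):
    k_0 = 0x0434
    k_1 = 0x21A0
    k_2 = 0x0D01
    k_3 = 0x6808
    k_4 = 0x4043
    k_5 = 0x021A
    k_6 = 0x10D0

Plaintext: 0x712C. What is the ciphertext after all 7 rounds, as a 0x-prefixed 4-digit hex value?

s_0 = plaintext = 0x712C
s_1 = Round(s_0, k_0) = 0xA95C
s_2 = Round(s_1, k_1) = 0xA599
s_3 = Round(s_2, k_2) = 0x3F3E
s_4 = Round(s_3, k_3) = 0x7514
s_5 = Round(s_4, k_4) = 0xCA68
s_6 = Round(s_5, k_5) = 0x28D2
s_7 = Round(s_6, k_6) = 0x2AB5

0x2AB5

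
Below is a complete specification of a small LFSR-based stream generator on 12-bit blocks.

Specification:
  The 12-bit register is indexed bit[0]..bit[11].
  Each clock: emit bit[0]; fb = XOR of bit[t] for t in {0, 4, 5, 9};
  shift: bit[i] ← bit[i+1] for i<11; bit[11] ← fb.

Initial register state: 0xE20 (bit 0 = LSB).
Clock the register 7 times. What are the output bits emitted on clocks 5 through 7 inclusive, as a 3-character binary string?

010

reg_0 = 0xE20
clock 1: out=0, reg = 0x710
clock 2: out=0, reg = 0x388
clock 3: out=0, reg = 0x9C4
clock 4: out=0, reg = 0x4E2
clock 5: out=0, reg = 0xA71
clock 6: out=1, reg = 0x538
clock 7: out=0, reg = 0x29C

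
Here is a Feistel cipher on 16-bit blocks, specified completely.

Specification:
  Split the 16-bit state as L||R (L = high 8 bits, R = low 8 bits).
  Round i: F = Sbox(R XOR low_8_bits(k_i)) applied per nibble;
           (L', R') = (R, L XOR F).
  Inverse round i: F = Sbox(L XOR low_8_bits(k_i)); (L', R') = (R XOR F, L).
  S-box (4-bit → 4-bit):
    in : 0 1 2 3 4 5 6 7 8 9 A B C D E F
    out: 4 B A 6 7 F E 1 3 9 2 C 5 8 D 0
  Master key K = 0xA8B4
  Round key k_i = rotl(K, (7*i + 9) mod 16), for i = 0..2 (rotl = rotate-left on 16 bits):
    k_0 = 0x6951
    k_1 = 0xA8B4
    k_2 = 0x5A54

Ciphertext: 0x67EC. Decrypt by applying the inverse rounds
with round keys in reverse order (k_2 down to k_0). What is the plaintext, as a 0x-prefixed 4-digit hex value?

s_0 = ciphertext = 0x67EC
s_1 = InvRound(s_0, k_2) = 0x8A67
s_2 = InvRound(s_1, k_1) = 0x0A8A
s_3 = InvRound(s_2, k_0) = 0x760A

0x760A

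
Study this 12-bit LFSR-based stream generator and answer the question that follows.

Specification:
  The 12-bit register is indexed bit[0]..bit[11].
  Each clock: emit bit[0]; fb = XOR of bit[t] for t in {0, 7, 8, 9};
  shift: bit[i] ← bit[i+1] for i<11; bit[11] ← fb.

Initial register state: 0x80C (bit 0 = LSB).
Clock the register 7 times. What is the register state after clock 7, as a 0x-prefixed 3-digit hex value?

reg_0 = 0x80C
clock 1: out=0, reg = 0x406
clock 2: out=0, reg = 0x203
clock 3: out=1, reg = 0x101
clock 4: out=1, reg = 0x080
clock 5: out=0, reg = 0x840
clock 6: out=0, reg = 0x420
clock 7: out=0, reg = 0x210

0x210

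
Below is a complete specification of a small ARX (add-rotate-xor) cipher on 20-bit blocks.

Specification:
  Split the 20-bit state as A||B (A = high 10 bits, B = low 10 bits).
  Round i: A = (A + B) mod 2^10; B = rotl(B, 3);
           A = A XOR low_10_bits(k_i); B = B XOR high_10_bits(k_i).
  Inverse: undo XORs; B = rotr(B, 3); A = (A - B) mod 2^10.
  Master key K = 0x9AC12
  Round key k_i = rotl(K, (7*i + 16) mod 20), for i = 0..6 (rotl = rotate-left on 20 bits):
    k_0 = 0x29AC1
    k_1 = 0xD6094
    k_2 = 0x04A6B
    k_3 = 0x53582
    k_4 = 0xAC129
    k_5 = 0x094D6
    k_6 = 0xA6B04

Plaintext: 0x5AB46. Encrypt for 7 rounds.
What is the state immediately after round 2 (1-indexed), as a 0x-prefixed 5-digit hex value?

s_0 = plaintext = 0x5AB46
s_1 = Round(s_0, k_0) = 0x9C690
s_2 = Round(s_1, k_1) = 0x657DD
s_3 = Round(s_2, k_2) = 0xC66FD
s_4 = Round(s_3, k_3) = 0xE52A0
s_5 = Round(s_4, k_4) = 0xC77B5
s_6 = Round(s_5, k_5) = 0x8118A
s_7 = Round(s_6, k_6) = 0x22AC9

0x657DD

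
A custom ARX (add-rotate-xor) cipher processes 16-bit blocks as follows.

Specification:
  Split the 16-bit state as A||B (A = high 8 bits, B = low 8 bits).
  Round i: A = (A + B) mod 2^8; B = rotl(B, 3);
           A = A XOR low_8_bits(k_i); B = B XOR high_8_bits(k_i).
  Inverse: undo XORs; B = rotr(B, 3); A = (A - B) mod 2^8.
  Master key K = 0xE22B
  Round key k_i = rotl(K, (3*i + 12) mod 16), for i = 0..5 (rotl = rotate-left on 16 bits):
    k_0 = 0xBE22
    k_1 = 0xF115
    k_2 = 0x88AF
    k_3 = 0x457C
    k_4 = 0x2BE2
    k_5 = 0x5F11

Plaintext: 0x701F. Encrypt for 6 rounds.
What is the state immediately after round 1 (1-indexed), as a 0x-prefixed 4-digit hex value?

s_0 = plaintext = 0x701F
s_1 = Round(s_0, k_0) = 0xAD46
s_2 = Round(s_1, k_1) = 0xE6C3
s_3 = Round(s_2, k_2) = 0x0696
s_4 = Round(s_3, k_3) = 0xE0F1
s_5 = Round(s_4, k_4) = 0x33A4
s_6 = Round(s_5, k_5) = 0xC67A

0xAD46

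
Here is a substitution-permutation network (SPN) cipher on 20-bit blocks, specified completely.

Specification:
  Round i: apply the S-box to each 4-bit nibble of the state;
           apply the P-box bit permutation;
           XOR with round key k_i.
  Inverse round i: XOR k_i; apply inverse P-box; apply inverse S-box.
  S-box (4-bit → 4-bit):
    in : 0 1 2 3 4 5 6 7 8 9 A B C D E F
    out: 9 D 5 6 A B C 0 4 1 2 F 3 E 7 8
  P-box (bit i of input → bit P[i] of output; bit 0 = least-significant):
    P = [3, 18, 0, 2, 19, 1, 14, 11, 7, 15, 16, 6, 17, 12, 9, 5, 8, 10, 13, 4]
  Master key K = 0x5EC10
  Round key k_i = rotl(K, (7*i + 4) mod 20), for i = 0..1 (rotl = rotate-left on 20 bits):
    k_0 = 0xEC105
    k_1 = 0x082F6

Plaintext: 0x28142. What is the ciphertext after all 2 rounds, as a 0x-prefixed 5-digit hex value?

0xE10ED

s_0 = plaintext = 0x28142
s_1 = Round(s_0, k_0) = 0xFEACE
s_2 = Round(s_1, k_1) = 0xE10ED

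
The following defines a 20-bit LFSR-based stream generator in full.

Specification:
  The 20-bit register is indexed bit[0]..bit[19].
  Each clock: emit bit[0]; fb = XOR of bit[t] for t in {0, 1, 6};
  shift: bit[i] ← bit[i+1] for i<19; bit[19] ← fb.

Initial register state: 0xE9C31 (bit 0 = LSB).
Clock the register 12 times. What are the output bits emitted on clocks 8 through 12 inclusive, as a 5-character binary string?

reg_0 = 0xE9C31
clock 1: out=1, reg = 0xF4E18
clock 2: out=0, reg = 0x7A70C
clock 3: out=0, reg = 0x3D386
clock 4: out=0, reg = 0x9E9C3
clock 5: out=1, reg = 0xCF4E1
clock 6: out=1, reg = 0x67A70
clock 7: out=0, reg = 0xB3D38
clock 8: out=0, reg = 0x59E9C
clock 9: out=0, reg = 0x2CF4E
clock 10: out=0, reg = 0x167A7
clock 11: out=1, reg = 0x0B3D3
clock 12: out=1, reg = 0x859E9

00011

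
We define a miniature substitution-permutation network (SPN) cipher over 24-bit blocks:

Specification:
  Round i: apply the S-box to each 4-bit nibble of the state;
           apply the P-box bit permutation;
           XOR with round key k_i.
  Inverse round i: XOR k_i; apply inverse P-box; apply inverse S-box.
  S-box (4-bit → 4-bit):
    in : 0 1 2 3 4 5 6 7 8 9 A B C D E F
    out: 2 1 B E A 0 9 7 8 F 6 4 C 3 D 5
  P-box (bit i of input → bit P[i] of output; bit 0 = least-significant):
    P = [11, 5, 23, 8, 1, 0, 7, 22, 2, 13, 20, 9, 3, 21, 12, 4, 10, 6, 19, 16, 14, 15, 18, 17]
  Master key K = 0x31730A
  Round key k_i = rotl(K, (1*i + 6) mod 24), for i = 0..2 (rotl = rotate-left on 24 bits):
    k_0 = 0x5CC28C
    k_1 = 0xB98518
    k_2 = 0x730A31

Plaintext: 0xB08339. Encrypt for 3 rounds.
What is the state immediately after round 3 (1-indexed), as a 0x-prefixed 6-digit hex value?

0xEF92D4

s_0 = plaintext = 0xB08339
s_1 = Round(s_0, k_0) = 0x88E97D
s_2 = Round(s_1, k_1) = 0xAABFA7
s_3 = Round(s_2, k_2) = 0xEF92D4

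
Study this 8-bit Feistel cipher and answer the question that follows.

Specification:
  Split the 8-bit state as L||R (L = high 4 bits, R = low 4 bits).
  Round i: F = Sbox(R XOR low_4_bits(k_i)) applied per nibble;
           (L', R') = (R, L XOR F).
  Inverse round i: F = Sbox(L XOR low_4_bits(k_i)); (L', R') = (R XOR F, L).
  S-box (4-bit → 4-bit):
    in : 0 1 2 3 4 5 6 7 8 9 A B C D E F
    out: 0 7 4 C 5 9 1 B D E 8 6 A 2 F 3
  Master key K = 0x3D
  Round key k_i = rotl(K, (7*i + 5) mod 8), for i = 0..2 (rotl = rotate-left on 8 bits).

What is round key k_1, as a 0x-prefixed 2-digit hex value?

K = 0x3D
k_0 = rotl(K, (7*0+5) mod 8) = rotl(K, 5) = 0xA7
k_1 = rotl(K, (7*1+5) mod 8) = rotl(K, 4) = 0xD3

0xD3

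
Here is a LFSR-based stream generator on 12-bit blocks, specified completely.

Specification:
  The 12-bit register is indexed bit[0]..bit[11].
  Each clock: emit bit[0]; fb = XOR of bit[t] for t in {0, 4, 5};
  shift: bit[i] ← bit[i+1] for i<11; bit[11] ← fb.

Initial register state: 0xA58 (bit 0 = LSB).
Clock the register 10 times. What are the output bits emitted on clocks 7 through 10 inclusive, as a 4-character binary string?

1001

reg_0 = 0xA58
clock 1: out=0, reg = 0xD2C
clock 2: out=0, reg = 0xE96
clock 3: out=0, reg = 0xF4B
clock 4: out=1, reg = 0xFA5
clock 5: out=1, reg = 0x7D2
clock 6: out=0, reg = 0xBE9
clock 7: out=1, reg = 0x5F4
clock 8: out=0, reg = 0x2FA
clock 9: out=0, reg = 0x17D
clock 10: out=1, reg = 0x8BE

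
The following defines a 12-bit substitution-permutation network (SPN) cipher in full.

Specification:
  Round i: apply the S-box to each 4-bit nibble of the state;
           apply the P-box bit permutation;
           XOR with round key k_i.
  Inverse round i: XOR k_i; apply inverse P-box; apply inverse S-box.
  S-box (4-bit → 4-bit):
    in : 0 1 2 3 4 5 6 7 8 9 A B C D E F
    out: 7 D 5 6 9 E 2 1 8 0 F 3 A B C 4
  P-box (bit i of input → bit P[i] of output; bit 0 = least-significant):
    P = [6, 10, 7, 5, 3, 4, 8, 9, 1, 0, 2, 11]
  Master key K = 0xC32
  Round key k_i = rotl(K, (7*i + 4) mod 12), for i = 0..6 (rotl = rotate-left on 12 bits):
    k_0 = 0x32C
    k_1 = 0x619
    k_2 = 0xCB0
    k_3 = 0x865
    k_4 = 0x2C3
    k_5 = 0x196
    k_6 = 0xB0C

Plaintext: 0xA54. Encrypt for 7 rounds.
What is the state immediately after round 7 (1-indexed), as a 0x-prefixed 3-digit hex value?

s_0 = plaintext = 0xA54
s_1 = Round(s_0, k_0) = 0x85B
s_2 = Round(s_1, k_1) = 0x949
s_3 = Round(s_2, k_2) = 0xEB8
s_4 = Round(s_3, k_3) = 0x059
s_5 = Round(s_4, k_4) = 0x1D4
s_6 = Round(s_5, k_5) = 0xBE8
s_7 = Round(s_6, k_6) = 0x82F

0x82F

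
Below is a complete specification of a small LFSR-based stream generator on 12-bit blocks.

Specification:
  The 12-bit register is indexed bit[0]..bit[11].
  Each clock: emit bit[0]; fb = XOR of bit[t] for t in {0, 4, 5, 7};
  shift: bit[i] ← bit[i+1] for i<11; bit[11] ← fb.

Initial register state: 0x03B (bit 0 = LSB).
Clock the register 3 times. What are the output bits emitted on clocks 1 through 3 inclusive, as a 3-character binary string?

reg_0 = 0x03B
clock 1: out=1, reg = 0x81D
clock 2: out=1, reg = 0x40E
clock 3: out=0, reg = 0x207

110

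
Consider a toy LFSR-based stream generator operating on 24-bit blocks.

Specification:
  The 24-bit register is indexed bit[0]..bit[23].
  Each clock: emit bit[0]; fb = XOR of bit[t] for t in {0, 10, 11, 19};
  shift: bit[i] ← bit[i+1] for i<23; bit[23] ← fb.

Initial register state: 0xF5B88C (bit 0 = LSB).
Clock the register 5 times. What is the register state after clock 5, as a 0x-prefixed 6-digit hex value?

0x5FADC4

reg_0 = 0xF5B88C
clock 1: out=0, reg = 0xFADC46
clock 2: out=0, reg = 0xFD6E23
clock 3: out=1, reg = 0x7EB711
clock 4: out=1, reg = 0xBF5B88
clock 5: out=0, reg = 0x5FADC4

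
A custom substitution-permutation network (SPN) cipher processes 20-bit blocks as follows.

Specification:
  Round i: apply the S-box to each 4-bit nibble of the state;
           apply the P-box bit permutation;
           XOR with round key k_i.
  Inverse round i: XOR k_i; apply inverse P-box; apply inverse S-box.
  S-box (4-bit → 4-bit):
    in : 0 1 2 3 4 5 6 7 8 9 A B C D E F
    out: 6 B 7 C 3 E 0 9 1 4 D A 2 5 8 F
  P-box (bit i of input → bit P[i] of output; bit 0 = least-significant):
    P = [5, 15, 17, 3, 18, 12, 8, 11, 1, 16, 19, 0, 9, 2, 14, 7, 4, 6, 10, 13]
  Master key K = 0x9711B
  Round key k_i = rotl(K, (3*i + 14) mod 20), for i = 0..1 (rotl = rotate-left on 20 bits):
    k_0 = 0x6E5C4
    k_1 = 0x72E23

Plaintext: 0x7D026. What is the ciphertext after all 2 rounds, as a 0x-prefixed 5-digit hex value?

0x3CF43

s_0 = plaintext = 0x7D026
s_1 = Round(s_0, k_0) = 0xB96D4
s_2 = Round(s_1, k_1) = 0x3CF43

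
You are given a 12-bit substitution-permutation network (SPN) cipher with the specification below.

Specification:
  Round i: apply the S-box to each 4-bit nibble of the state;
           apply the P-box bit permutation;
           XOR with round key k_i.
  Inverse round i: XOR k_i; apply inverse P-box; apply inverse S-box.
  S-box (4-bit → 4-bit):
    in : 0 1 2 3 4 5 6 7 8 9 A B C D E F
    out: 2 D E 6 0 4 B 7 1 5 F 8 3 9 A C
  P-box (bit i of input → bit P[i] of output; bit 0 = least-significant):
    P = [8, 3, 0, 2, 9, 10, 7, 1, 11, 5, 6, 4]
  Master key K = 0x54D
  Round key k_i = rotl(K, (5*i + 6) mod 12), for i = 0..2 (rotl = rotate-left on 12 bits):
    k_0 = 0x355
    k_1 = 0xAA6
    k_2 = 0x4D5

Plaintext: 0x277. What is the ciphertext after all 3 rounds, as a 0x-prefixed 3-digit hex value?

s_0 = plaintext = 0x277
s_1 = Round(s_0, k_0) = 0x4AC
s_2 = Round(s_1, k_1) = 0xD2C
s_3 = Round(s_2, k_2) = 0x94F

0x94F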